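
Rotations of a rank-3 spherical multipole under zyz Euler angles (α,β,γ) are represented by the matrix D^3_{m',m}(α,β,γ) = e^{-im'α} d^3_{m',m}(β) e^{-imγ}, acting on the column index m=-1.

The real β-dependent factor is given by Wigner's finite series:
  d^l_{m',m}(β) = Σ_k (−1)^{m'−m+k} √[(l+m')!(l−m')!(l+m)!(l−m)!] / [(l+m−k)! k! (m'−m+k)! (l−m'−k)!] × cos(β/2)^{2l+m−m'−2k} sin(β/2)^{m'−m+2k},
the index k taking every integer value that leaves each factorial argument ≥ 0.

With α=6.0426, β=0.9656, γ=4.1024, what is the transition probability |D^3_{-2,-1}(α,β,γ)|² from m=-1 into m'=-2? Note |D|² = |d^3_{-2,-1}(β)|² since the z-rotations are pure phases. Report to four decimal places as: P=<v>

Split into d^3_{-2,-1}(β=0.9656) × two z-phases.
c=cos(0.9656/2)=0.885698, s=sin(0.9656/2)=0.464261; N=√[1·120·2·24]=75.894664
Admissible k: 1..2 (factorial args all ≥0)
  k=1: (−1)^0·75.8947/(24)·0.8857^5·0.4643^1 = +0.800187
  k=2: (−1)^1·75.8947/(12)·0.8857^3·0.4643^3 = -0.439718
d^3_{-2,-1}(0.9656) = +0.800187 -0.439718 = +0.360469
|D^3_{-2,-1}|² = |d^3_{-2,-1}(β)|² = (+0.360469)² = 0.129938 (the z-rotation phases have unit modulus)

P=0.1299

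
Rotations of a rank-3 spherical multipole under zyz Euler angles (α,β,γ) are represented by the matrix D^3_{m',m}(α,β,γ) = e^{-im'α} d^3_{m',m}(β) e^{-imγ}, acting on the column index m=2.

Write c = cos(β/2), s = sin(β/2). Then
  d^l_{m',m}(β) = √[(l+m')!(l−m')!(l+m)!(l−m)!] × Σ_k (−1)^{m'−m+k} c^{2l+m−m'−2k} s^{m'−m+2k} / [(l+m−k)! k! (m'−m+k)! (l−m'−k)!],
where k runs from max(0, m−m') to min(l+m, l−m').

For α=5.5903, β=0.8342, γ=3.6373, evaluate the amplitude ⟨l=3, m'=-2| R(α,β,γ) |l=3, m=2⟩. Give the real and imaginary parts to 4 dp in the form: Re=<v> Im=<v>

Re=-0.0781 Im=-0.0748

D^3_{-2,2}(5.5903,0.8342,3.6373) = e^{-i·-2·5.5903}·d^3_{-2,2}(0.8342)·e^{-i·2·3.6373}. Compute d first:
c=cos(0.8342/2)=0.914268, s=sin(0.8342/2)=0.405111; N=√[1·120·120·1]=120.000000
k∈{4,5} keeps every argument non-negative
  k=4: (−1)^0·120.0000/(24)·0.9143^2·0.4051^4 = +0.112567
  k=5: (−1)^1·120.0000/(120)·0.9143^0·0.4051^6 = -0.004420
d^3_{-2,2}(0.8342) = +0.112567 -0.004420 = +0.108147
Attach z-rotation phases: D = e^{-i(-2)(5.5903)}·(+0.108147)·e^{-i(2)(3.6373)} = -0.078060-0.074850i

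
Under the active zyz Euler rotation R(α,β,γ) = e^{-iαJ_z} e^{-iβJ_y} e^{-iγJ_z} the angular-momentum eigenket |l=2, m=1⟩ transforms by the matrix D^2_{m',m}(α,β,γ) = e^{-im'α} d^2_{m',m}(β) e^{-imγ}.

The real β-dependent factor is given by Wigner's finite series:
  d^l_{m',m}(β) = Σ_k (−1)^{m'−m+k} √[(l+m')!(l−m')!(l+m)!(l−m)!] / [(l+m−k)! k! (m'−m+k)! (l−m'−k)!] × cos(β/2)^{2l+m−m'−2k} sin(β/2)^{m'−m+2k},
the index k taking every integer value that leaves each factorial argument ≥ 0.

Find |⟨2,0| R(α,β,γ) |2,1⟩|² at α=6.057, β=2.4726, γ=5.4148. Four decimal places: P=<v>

Split into d^2_{0,1}(β=2.4726) × two z-phases.
With c≡cos(β/2)=0.328293 and s≡sin(β/2)=0.944576, N=[2·2·6·1]^{1/2}=4.898979
k: max(0,(1)−(0))=1 … min(2+(1),2−(0))=2
  k=1: (−1)^0·4.8990/(2)·0.3283^3·0.9446^1 = +0.081865
  k=2: (−1)^1·4.8990/(2)·0.3283^1·0.9446^3 = -0.677717
d^2_{0,1}(2.4726) = +0.081865 -0.677717 = -0.595852
|D^2_{0,1}|² = |d^2_{0,1}(β)|² = (-0.595852)² = 0.355039 (the z-rotation phases have unit modulus)

P=0.3550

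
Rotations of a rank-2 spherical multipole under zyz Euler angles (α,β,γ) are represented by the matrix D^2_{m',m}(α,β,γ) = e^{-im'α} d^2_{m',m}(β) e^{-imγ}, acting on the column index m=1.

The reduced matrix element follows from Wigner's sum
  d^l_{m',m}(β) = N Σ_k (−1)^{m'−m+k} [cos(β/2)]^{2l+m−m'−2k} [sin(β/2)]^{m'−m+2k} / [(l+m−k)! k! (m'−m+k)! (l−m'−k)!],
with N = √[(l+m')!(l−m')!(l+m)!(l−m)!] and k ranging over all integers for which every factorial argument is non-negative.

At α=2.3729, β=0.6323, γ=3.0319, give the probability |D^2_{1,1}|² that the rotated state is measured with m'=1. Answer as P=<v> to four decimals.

P=0.3070

Split into d^2_{1,1}(β=0.6323) × two z-phases.
c=cos(0.6323/2)=0.950439, s=sin(0.6323/2)=0.310910; N=√[6·1·6·1]=6.000000
Admissible k: 0..1 (factorial args all ≥0)
  k=0: (−1)^0·6.0000/(6)·0.9504^4·0.3109^0 = +0.816014
  k=1: (−1)^1·6.0000/(2)·0.9504^2·0.3109^2 = -0.261962
d^2_{1,1}(0.6323) = +0.816014 -0.261962 = +0.554052
|D^2_{1,1}|² = |d^2_{1,1}(β)|² = (+0.554052)² = 0.306974 (the z-rotation phases have unit modulus)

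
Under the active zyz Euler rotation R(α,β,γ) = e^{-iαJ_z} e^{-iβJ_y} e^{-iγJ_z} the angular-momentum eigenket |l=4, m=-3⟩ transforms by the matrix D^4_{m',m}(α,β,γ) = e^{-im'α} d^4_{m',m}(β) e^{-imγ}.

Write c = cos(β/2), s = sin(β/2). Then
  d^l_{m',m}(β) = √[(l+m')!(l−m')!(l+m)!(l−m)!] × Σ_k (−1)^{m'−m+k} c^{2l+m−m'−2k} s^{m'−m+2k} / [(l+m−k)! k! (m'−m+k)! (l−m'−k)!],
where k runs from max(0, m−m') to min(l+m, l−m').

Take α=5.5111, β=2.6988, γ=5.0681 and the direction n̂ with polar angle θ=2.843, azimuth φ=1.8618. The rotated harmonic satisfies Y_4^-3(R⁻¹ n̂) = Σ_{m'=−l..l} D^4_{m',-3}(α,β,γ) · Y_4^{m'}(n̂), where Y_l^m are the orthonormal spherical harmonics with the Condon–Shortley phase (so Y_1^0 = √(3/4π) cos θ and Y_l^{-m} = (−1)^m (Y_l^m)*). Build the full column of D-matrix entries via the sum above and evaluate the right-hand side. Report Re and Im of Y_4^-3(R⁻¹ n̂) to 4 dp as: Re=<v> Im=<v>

Re=-0.1067 Im=0.2459

Need the full column D^4_{m',-3} for m'=−4..4 at α=5.5111, β=2.6988, γ=5.0681.
cos(β/2)=0.219592, sin(β/2)=0.975592
d^4_{-4,-3}: single k=1 term ⇒ +0.000068;  D = +0.000061-0.000030i
d^4_{-3,-3}: k∈[0..1] ⇒ +0.000005 -0.000747 = -0.000742;  D = -0.000704-0.000234i
d^4_{-2,-3}: k∈[0..1] ⇒ -0.000090 +0.005322 = +0.005232;  D = +0.002402+0.004648i
d^4_{-1,-3}: k∈[0..1] ⇒ +0.000847 -0.027865 = -0.027018;  D = +0.007856-0.025850i
d^4_{0,-3}: k∈[0..1] ⇒ -0.005610 +0.110727 = +0.105117;  D = -0.092064+0.050734i
d^4_{1,-3}: k∈[0..1] ⇒ +0.027865 -0.329999 = -0.302134;  D = +0.291315+0.080129i
d^4_{2,-3}: k∈[0..1] ⇒ -0.105045 +0.691127 = +0.586081;  D = -0.296430-0.505590i
d^4_{3,-3}: k∈[0..1] ⇒ +0.291032 -0.820626 = -0.529594;  D = -0.126810+0.514188i
d^4_{4,-3}: single k=0 term ⇒ -0.522443;  D = -0.443496+0.276147i
Y_4^{m'}(θ=2.843,φ=1.8618) and Σ D·Y over m':
  (+0.0001-0.0000i)·(+0.0013-0.0030i)  (-0.0007-0.0002i)·(-0.0233-0.0196i)  (+0.0024+0.0046i)·(-0.1304+0.0858i)  (+0.0079-0.0259i)·(+0.1295+0.4325i)  (-0.0921+0.0507i)·(+0.5078+0.0000i)  (+0.2913+0.0801i)·(-0.1295+0.4325i)  (-0.2964-0.5056i)·(-0.1304-0.0858i)  (-0.1268+0.5142i)·(+0.0233-0.0196i)  (-0.4435+0.2761i)·(+0.0013+0.0030i)
Y_4^-3(R⁻¹ n̂) = -0.106697+0.245937i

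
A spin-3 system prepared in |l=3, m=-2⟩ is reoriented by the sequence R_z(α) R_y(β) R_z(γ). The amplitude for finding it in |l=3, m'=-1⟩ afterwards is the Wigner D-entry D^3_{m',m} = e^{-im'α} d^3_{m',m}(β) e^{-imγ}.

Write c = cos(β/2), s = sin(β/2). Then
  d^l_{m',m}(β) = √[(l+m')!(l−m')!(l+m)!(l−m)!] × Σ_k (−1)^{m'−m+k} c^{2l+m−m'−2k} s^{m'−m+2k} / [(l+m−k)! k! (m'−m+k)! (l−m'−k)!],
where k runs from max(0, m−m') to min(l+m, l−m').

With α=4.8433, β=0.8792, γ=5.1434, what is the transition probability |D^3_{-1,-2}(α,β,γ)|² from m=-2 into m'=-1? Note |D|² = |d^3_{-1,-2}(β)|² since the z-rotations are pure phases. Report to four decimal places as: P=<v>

D^3_{-1,-2}(4.8433,0.8792,5.1434) = e^{-i·-1·4.8433}·d^3_{-1,-2}(0.8792)·e^{-i·-2·5.1434}. Compute d first:
c=cos(0.8792/2)=0.904922, s=sin(0.8792/2)=0.425578; N=√[2·24·1·120]=75.894664
k: max(0,(-2)−(-1))=0 … min(3+(-2),3−(-1))=1
  k=0: (−1)^1·75.8947/(24)·0.9049^5·0.4256^1 = -0.816647
  k=1: (−1)^2·75.8947/(12)·0.9049^3·0.4256^3 = +0.361243
d^3_{-1,-2}(0.8792) = -0.816647 +0.361243 = -0.455404
|D^3_{-1,-2}|² = |d^3_{-1,-2}(β)|² = (-0.455404)² = 0.207393 (the z-rotation phases have unit modulus)

P=0.2074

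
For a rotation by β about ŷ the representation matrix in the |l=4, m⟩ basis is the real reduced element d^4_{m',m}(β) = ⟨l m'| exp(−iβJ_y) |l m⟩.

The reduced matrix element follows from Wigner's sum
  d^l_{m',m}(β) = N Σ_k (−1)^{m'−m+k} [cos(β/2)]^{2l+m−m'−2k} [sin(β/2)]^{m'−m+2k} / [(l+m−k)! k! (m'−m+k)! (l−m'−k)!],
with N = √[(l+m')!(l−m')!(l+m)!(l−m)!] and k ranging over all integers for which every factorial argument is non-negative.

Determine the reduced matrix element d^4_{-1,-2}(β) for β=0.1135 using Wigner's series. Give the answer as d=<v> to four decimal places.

d=-0.2341

d^4_{-1,-2}(β=0.1135) via Wigner's sum:
c=cos(0.1135/2)=0.998390, s=sin(0.1135/2)=0.056720; N=√[6·120·2·720]=1018.233765
The bounds max(0,m−m')=0 and min(l+m,l−m')=2 give 3 terms
  k=0: (−1)^1·1018.2338/(240)·0.9984^7·0.0567^1 = -0.237942
  k=1: (−1)^2·1018.2338/(48)·0.9984^5·0.0567^3 = +0.003840
  k=2: (−1)^3·1018.2338/(72)·0.9984^3·0.0567^5 = -0.000008
d^4_{-1,-2}(0.1135) = -0.237942 +0.003840 -0.000008 = -0.234110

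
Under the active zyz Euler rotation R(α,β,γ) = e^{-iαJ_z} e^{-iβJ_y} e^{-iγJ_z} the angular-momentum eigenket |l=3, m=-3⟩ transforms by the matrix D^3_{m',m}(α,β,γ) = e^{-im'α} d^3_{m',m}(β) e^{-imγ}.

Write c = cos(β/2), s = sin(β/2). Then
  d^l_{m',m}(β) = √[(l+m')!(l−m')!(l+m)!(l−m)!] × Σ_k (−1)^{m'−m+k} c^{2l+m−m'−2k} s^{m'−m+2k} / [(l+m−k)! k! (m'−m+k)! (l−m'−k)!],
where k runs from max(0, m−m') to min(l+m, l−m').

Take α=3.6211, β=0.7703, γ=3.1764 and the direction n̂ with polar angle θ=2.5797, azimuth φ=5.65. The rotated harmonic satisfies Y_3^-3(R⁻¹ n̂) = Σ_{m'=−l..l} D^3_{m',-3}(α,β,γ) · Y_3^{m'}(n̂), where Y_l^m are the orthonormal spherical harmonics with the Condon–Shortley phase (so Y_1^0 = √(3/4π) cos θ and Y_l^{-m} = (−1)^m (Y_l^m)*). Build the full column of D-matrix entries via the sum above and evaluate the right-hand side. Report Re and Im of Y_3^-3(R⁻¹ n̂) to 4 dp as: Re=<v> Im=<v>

Re=0.0824 Im=0.0690

Need the full column D^3_{m',-3} for m'=−3..3 at α=3.6211, β=0.7703, γ=3.1764.
cos(β/2)=0.926742, sin(β/2)=0.375698
d^3_{-3,-3}: single k=0 term ⇒ +0.633510;  D = +0.017642+0.633264i
d^3_{-2,-3}: single k=0 term ⇒ -0.629085;  D = +0.305654+0.549839i
d^3_{-1,-3}: single k=0 term ⇒ +0.403236;  D = +0.336421+0.222307i
d^3_{0,-3}: single k=0 term ⇒ -0.188760;  D = +0.187731+0.019675i
d^3_{1,-3}: single k=0 term ⇒ +0.066270;  D = +0.061663-0.024278i
d^3_{2,-3}: single k=0 term ⇒ -0.016991;  D = +0.011155-0.012817i
d^3_{3,-3}: single k=0 term ⇒ +0.002812;  D = +0.000659-0.002734i
Y_3^{m'}(θ=2.5797,φ=5.65) and Σ D·Y over m':
  (+0.0176+0.6333i)·(-0.0204+0.0597i)  (+0.3057+0.5498i)·(-0.0736-0.2342i)  (+0.3364+0.2223i)·(+0.3582+0.2629i)  (+0.1877+0.0197i)·(-0.1834+0.0000i)  (+0.0617-0.0243i)·(-0.3582+0.2629i)  (+0.0112-0.0128i)·(-0.0736+0.2342i)  (+0.0007-0.0027i)·(+0.0204+0.0597i)
Y_3^-3(R⁻¹ n̂) = +0.082395+0.069035i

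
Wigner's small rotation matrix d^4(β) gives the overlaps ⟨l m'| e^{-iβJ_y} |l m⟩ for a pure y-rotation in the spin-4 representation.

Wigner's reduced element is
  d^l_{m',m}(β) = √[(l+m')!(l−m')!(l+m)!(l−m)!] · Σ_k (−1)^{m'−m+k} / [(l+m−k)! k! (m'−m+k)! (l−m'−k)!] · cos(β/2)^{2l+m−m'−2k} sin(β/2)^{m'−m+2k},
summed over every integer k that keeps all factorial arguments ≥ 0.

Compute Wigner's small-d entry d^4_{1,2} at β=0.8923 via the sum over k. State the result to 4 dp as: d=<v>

d=0.0272

d^4_{1,2}(β=0.8923) via Wigner's sum:
Half-angle: c=0.902115, s=0.431496. N=√(120·6·720·2)=1018.233765
Admissible k: 1..3 (factorial args all ≥0)
  k=1: (−1)^0·1018.2338/(240)·0.9021^7·0.4315^1 = +0.890115
  k=2: (−1)^1·1018.2338/(48)·0.9021^5·0.4315^3 = -1.018228
  k=3: (−1)^2·1018.2338/(72)·0.9021^3·0.4315^5 = +0.155304
d^4_{1,2}(0.8923) = +0.890115 -1.018228 +0.155304 = +0.027191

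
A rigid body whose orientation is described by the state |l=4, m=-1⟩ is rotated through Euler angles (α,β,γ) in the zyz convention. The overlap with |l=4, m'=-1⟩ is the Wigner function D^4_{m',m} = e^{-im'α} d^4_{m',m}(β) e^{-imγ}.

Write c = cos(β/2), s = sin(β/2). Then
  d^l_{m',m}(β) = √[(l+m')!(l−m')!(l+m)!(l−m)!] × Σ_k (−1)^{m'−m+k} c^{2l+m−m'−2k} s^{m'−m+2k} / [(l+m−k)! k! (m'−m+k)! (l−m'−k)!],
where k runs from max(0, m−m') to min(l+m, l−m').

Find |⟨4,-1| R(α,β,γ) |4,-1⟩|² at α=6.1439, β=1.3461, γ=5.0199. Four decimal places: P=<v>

D^4_{-1,-1}(6.1439,1.3461,5.0199) = e^{-i·-1·6.1439}·d^4_{-1,-1}(1.3461)·e^{-i·-1·5.0199}. Compute d first:
c=cos(1.3461/2)=0.781924, s=sin(1.3461/2)=0.623374; N=√[6·120·6·120]=720.000000
k∈{0,1,2,3} keeps every argument non-negative
  k=0: (−1)^0·720.0000/(720)·0.7819^8·0.6234^0 = +0.139739
  k=1: (−1)^1·720.0000/(48)·0.7819^6·0.6234^2 = -1.332219
  k=2: (−1)^2·720.0000/(24)·0.7819^4·0.6234^4 = +1.693454
  k=3: (−1)^3·720.0000/(72)·0.7819^2·0.6234^6 = -0.358773
d^4_{-1,-1}(1.3461) = +0.139739 -1.332219 +1.693454 -0.358773 = +0.142201
|D^4_{-1,-1}|² = |d^4_{-1,-1}(β)|² = (+0.142201)² = 0.020221 (the z-rotation phases have unit modulus)

P=0.0202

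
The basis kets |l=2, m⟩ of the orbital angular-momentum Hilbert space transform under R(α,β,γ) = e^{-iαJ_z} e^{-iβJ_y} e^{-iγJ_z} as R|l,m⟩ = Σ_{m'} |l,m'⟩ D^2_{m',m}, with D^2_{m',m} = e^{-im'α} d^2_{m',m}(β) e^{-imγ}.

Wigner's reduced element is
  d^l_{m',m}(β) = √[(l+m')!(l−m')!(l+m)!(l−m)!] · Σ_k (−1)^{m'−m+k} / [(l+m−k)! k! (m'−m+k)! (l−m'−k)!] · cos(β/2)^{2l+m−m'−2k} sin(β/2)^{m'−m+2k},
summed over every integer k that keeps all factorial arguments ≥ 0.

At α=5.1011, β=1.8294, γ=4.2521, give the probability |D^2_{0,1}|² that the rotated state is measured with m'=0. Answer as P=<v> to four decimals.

D^2_{0,1}(5.1011,1.8294,4.2521) = e^{-i·0·5.1011}·d^2_{0,1}(1.8294)·e^{-i·1·4.2521}. Compute d first:
c=cos(1.8294/2)=0.610028, s=sin(1.8294/2)=0.792380; N=√[2·2·6·1]=4.898979
The bounds max(0,m−m')=1 and min(l+m,l−m')=2 give 2 terms
  k=1: (−1)^0·4.8990/(2)·0.6100^3·0.7924^1 = +0.440615
  k=2: (−1)^1·4.8990/(2)·0.6100^1·0.7924^3 = -0.743405
d^2_{0,1}(1.8294) = +0.440615 -0.743405 = -0.302790
|D^2_{0,1}|² = |d^2_{0,1}(β)|² = (-0.302790)² = 0.091682 (the z-rotation phases have unit modulus)

P=0.0917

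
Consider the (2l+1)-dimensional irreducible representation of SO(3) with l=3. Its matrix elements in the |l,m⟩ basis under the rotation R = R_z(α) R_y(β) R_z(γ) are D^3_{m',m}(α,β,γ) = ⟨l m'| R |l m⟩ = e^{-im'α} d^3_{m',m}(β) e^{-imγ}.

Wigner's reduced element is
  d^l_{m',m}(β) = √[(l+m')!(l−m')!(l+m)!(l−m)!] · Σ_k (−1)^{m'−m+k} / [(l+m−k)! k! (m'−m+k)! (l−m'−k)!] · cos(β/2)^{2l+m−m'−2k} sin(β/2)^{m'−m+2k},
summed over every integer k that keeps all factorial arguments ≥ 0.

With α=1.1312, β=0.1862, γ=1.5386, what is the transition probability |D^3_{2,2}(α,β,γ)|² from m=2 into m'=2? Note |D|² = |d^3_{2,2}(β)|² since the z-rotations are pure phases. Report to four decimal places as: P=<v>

D^3_{2,2}(1.1312,0.1862,1.5386) = e^{-i·2·1.1312}·d^3_{2,2}(0.1862)·e^{-i·2·1.5386}. Compute d first:
With c≡cos(β/2)=0.995669 and s≡sin(β/2)=0.092966, N=[120·1·120·1]^{1/2}=120.000000
k∈{0,1} keeps every argument non-negative
  k=0: (−1)^0·120.0000/(120)·0.9957^6·0.0930^0 = +0.974296
  k=1: (−1)^1·120.0000/(24)·0.9957^4·0.0930^2 = -0.042469
d^3_{2,2}(0.1862) = +0.974296 -0.042469 = +0.931826
|D^3_{2,2}|² = |d^3_{2,2}(β)|² = (+0.931826)² = 0.868300 (the z-rotation phases have unit modulus)

P=0.8683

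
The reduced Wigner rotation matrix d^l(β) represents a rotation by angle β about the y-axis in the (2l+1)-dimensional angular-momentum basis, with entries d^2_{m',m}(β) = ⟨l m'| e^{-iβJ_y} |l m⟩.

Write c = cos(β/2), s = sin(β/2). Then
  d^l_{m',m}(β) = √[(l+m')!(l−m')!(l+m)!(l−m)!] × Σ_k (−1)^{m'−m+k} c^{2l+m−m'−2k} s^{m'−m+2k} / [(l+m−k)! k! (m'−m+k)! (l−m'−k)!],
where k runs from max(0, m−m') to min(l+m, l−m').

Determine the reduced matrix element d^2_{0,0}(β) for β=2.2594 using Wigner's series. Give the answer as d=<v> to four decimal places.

d^2_{0,0}(β=2.2594) via Wigner's sum:
c=cos(2.2594/2)=0.426931, s=sin(2.2594/2)=0.904284; N=√[2·2·2·2]=4.000000
The bounds max(0,m−m')=0 and min(l+m,l−m')=2 give 3 terms
  k=0: (−1)^0·4.0000/(4)·0.4269^4·0.9043^0 = +0.033222
  k=1: (−1)^1·4.0000/(1)·0.4269^2·0.9043^2 = -0.596191
  k=2: (−1)^2·4.0000/(4)·0.4269^0·0.9043^4 = +0.668682
d^2_{0,0}(2.2594) = +0.033222 -0.596191 +0.668682 = +0.105713

d=0.1057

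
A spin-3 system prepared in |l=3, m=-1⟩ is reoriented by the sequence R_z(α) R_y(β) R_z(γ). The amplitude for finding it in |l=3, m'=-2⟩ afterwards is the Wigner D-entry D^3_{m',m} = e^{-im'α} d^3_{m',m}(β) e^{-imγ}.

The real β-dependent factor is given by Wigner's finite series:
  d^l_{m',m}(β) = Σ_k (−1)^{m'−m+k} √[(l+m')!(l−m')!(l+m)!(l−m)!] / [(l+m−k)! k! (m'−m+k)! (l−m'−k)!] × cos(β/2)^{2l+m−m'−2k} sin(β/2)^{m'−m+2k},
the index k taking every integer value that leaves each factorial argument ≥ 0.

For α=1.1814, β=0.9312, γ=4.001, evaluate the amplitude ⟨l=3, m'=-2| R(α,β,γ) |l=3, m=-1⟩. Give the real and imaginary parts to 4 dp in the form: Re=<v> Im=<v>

Re=0.3991 Im=0.0322

First d^3_{-2,-1}(β=0.9312), then the phase factors e^{-i(-2)α} and e^{-i(-1)γ}:
Half-angle: c=0.893552, s=0.448959. N=√(1·120·2·24)=75.894664
The bounds max(0,m−m')=1 and min(l+m,l−m')=2 give 2 terms
  k=1: (−1)^0·75.8947/(24)·0.8936^5·0.4490^1 = +0.808736
  k=2: (−1)^1·75.8947/(12)·0.8936^3·0.4490^3 = -0.408329
d^3_{-2,-1}(0.9312) = +0.808736 -0.408329 = +0.400407
Phases: e^{-i·(-2)·1.1814}=-0.711762+0.702421i, e^{-i·(-1)·4.001}=-0.652886-0.757456i ⇒ D=+0.399107+0.032244i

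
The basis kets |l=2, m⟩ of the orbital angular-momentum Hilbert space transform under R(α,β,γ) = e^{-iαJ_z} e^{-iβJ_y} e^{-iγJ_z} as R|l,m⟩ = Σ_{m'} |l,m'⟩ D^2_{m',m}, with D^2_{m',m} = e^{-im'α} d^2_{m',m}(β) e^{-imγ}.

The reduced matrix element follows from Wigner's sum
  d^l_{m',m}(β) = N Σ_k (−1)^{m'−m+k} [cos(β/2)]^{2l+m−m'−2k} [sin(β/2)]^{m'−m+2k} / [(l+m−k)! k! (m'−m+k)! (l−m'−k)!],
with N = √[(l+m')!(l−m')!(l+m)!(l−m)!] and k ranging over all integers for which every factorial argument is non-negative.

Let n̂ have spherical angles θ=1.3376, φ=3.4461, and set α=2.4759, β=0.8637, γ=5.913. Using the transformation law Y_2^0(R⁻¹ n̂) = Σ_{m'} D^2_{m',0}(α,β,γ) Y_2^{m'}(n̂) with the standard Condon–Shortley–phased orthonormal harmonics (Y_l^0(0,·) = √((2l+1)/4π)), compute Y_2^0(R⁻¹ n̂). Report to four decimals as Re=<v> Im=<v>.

Need the full column D^2_{m',0} for m'=−2..2 at α=2.4759, β=0.8637, γ=5.913.
cos(β/2)=0.908193, sin(β/2)=0.418552
d^2_{-2,0}: single k=2 term ⇒ +0.353940;  D = +0.083930-0.343845i
d^2_{-1,0}: k∈[1..2] ⇒ +0.767996 -0.163118 = +0.604879;  D = -0.475731+0.373575i
d^2_{0,0}: k∈[0..2] ⇒ +0.680319 -0.577982 +0.030690 = +0.133027;  D = +0.133027+0.000000i
d^2_{1,0}: k∈[0..1] ⇒ -0.767996 +0.163118 = -0.604879;  D = +0.475731+0.373575i
d^2_{2,0}: single k=0 term ⇒ +0.353940;  D = +0.083930+0.343845i
Y_2^{m'}(θ=1.3376,φ=3.4461) and Σ D·Y over m':
  (+0.0839-0.3438i)·(+0.2999-0.2092i)  (-0.4757+0.3736i)·(-0.1657+0.0521i)  (+0.1330+0.0000i)·(-0.2649+0.0000i)  (+0.4757+0.3736i)·(+0.1657+0.0521i)  (+0.0839+0.3438i)·(+0.2999+0.2092i)
Y_2^0(R⁻¹ n̂) = -0.009986+0.000000i

Re=-0.0100 Im=0.0000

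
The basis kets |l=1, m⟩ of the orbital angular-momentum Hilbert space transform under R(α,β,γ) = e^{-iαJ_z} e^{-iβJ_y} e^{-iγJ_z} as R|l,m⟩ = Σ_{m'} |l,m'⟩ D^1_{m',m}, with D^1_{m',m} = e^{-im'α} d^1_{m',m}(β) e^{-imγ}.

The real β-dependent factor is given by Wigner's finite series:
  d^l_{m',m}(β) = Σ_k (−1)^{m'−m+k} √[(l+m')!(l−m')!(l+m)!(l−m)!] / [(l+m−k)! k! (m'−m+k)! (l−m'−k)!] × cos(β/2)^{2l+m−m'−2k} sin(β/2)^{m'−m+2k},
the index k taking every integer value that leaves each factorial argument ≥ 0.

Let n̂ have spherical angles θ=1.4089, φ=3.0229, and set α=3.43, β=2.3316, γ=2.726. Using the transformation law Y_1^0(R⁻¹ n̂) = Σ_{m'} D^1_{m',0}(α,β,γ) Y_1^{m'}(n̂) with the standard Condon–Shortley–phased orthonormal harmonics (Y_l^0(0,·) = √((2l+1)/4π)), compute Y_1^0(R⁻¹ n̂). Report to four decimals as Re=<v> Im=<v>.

Need the full column D^1_{m',0} for m'=−1..1 at α=3.43, β=2.3316, γ=2.726.
cos(β/2)=0.394015, sin(β/2)=0.919104
d^1_{-1,0}: single k=1 term ⇒ +0.512145;  D = -0.490992-0.145667i
d^1_{0,0}: k∈[0..1] ⇒ +0.155248 -0.844752 = -0.689504;  D = -0.689504+0.000000i
d^1_{1,0}: single k=0 term ⇒ -0.512145;  D = +0.490992-0.145667i
Y_1^{m'}(θ=1.4089,φ=3.0229) and Σ D·Y over m':
  (-0.4910-0.1457i)·(-0.3386-0.0404i)  (-0.6895+0.0000i)·(+0.0788+0.0000i)  (+0.4910-0.1457i)·(+0.3386-0.0404i)
Y_1^0(R⁻¹ n̂) = +0.266411+0.000000i

Re=0.2664 Im=0.0000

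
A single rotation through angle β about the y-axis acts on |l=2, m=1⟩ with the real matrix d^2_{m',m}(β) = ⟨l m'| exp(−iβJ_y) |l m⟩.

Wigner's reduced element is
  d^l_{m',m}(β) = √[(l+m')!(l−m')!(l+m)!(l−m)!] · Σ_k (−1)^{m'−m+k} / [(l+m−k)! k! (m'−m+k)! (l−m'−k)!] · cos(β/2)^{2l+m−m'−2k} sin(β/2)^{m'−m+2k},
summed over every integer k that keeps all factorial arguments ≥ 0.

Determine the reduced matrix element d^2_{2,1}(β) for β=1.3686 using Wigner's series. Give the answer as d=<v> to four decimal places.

d=-0.5882

d^2_{2,1}(β=1.3686) via Wigner's sum:
Half-angle: c=0.774862, s=0.632131. N=√(24·1·6·1)=12.000000
k: max(0,(1)−(2))=0 … min(2+(1),2−(2))=0
  k=0: (−1)^1·12.0000/(6)·0.7749^3·0.6321^1 = -0.588179
d^2_{2,1}(1.3686) = -0.588179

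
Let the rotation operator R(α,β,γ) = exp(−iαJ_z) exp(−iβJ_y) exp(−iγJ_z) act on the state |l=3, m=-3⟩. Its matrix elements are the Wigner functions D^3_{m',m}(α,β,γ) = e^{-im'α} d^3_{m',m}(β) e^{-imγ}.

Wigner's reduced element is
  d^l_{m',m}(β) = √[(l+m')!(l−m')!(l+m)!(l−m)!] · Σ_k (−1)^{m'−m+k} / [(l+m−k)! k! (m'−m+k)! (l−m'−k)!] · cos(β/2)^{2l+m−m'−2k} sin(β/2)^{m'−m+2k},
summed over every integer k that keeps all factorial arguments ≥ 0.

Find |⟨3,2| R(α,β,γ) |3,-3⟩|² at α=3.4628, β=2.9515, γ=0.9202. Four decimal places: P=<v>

First d^3_{2,-3}(β=2.9515), then the phase factors e^{-i(2)α} and e^{-i(-3)γ}:
With c≡cos(β/2)=0.094903 and s≡sin(β/2)=0.995486, N=[120·1·1·720]^{1/2}=293.938769
k∈{0} keeps every argument non-negative
  k=0: (−1)^5·293.9388/(120)·0.0949^1·0.9955^5 = -0.227266
d^3_{2,-3}(2.9515) = -0.227266
|D^3_{2,-3}|² = |d^3_{2,-3}(β)|² = (-0.227266)² = 0.051650 (the z-rotation phases have unit modulus)

P=0.0516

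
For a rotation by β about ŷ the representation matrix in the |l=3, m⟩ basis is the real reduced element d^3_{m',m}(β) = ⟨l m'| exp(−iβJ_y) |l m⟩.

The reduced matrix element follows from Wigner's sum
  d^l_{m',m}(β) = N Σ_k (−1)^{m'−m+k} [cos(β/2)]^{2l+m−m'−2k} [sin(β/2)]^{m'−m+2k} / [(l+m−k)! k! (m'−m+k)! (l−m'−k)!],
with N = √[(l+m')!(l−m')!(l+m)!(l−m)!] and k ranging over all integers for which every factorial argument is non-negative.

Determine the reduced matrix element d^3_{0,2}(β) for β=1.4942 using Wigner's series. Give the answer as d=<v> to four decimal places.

d^3_{0,2}(β=1.4942) via Wigner's sum:
With c≡cos(β/2)=0.733663 and s≡sin(β/2)=0.679514, N=[6·6·120·1]^{1/2}=65.726707
Admissible k: 2..3 (factorial args all ≥0)
  k=2: (−1)^0·65.7267/(12)·0.7337^4·0.6795^2 = +0.732728
  k=3: (−1)^1·65.7267/(12)·0.7337^2·0.6795^4 = -0.628560
d^3_{0,2}(1.4942) = +0.732728 -0.628560 = +0.104168

d=0.1042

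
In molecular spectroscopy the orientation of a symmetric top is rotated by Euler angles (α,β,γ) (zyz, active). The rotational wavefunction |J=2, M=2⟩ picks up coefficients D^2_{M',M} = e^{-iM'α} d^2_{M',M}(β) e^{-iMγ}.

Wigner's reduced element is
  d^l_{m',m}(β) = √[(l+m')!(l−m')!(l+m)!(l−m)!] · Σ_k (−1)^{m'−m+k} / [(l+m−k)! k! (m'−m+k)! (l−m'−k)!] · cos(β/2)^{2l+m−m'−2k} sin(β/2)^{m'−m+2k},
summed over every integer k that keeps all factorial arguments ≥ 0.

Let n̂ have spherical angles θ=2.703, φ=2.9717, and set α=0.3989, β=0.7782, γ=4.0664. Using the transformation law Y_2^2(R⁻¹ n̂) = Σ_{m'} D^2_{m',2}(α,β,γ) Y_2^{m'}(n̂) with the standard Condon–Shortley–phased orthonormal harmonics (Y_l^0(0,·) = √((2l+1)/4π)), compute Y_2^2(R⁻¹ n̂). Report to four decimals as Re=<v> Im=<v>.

Need the full column D^2_{m',2} for m'=−2..2 at α=0.3989, β=0.7782, γ=4.0664.
cos(β/2)=0.925251, sin(β/2)=0.379356
d^2_{-2,2}: single k=4 term ⇒ +0.020710;  D = +0.010272-0.017983i
d^2_{-1,2}: single k=3 term ⇒ +0.101025;  D = +0.012102-0.100298i
d^2_{0,2}: single k=2 term ⇒ +0.301778;  D = -0.083055-0.290124i
d^2_{1,2}: single k=1 term ⇒ +0.600973;  D = -0.376821-0.468162i
d^2_{2,2}: single k=0 term ⇒ +0.732889;  D = -0.645205-0.347615i
Y_2^{m'}(θ=2.703,φ=2.9717) and Σ D·Y over m':
  (+0.0103-0.0180i)·(+0.0657+0.0232i)  (+0.0121-0.1003i)·(+0.2927+0.0502i)  (-0.0831-0.2901i)·(+0.4601+0.0000i)  (-0.3768-0.4682i)·(-0.2927+0.0502i)  (-0.6452-0.3476i)·(+0.0657-0.0232i)
Y_2^2(R⁻¹ n̂) = +0.054831-0.052919i

Re=0.0548 Im=-0.0529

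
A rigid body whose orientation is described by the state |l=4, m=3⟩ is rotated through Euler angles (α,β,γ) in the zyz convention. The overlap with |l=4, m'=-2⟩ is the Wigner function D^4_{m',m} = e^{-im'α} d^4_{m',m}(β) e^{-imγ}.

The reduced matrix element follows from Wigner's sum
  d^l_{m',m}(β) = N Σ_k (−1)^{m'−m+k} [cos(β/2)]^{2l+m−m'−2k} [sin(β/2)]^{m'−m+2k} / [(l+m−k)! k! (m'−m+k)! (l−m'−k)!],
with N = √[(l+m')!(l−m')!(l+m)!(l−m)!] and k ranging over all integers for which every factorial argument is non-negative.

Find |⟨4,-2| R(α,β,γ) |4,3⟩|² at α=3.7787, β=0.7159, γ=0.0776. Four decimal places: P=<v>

D^4_{-2,3}(3.7787,0.7159,0.0776) = e^{-i·-2·3.7787}·d^4_{-2,3}(0.7159)·e^{-i·3·0.0776}. Compute d first:
c=cos(0.7159/2)=0.936617, s=sin(0.7159/2)=0.350355; N=√[2·720·5040·1]=2693.993318
The bounds max(0,m−m')=5 and min(l+m,l−m')=6 give 2 terms
  k=5: (−1)^0·2693.9933/(240)·0.9366^3·0.3504^5 = +0.048687
  k=6: (−1)^1·2693.9933/(720)·0.9366^1·0.3504^7 = -0.002271
d^4_{-2,3}(0.7159) = +0.048687 -0.002271 = +0.046416
|D^4_{-2,3}|² = |d^4_{-2,3}(β)|² = (+0.046416)² = 0.002154 (the z-rotation phases have unit modulus)

P=0.0022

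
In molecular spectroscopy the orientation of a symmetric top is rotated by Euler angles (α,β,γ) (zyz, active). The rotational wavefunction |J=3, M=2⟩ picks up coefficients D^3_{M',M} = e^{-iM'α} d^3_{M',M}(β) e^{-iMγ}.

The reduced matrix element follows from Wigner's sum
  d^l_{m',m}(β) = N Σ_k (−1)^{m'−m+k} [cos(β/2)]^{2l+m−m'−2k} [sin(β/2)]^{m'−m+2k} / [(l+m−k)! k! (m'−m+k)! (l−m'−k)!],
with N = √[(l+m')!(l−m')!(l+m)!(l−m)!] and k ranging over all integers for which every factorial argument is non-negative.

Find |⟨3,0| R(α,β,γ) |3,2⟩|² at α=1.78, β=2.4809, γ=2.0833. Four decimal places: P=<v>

P=0.1658

First d^3_{0,2}(β=2.4809), then the phase factors e^{-i(0)α} and e^{-i(2)γ}:
With c≡cos(β/2)=0.324371 and s≡sin(β/2)=0.945930, N=[6·6·120·1]^{1/2}=65.726707
k: max(0,(2)−(0))=2 … min(3+(2),3−(0))=3
  k=2: (−1)^0·65.7267/(12)·0.3244^4·0.9459^2 = +0.054256
  k=3: (−1)^1·65.7267/(12)·0.3244^2·0.9459^4 = -0.461402
d^3_{0,2}(2.4809) = +0.054256 -0.461402 = -0.407147
|D^3_{0,2}|² = |d^3_{0,2}(β)|² = (-0.407147)² = 0.165768 (the z-rotation phases have unit modulus)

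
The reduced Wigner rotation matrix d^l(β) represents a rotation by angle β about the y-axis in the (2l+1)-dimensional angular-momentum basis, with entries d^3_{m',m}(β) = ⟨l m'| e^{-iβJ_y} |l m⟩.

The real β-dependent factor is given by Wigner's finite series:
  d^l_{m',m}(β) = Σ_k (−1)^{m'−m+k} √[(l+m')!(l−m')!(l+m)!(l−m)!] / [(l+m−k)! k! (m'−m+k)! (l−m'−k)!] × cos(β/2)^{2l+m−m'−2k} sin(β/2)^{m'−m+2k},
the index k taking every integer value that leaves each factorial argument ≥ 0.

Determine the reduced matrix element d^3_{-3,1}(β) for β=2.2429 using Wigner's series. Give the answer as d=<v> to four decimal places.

d=0.4810

d^3_{-3,1}(β=2.2429) via Wigner's sum:
Half-angle: c=0.434377, s=0.900731. N=√(1·720·24·2)=185.903201
k∈{4} keeps every argument non-negative
  k=4: (−1)^0·185.9032/(48)·0.4344^2·0.9007^4 = +0.481016
d^3_{-3,1}(2.2429) = +0.481016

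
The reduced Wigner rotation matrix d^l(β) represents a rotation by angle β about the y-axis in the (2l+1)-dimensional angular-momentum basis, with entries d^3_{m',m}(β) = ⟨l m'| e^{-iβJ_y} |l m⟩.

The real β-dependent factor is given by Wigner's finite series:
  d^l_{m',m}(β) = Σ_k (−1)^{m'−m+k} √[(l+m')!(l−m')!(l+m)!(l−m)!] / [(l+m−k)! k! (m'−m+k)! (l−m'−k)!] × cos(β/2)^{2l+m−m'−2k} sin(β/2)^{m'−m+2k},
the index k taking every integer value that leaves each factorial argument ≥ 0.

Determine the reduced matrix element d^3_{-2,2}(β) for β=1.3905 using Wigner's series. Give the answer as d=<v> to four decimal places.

d^3_{-2,2}(β=1.3905) via Wigner's sum:
Half-angle: c=0.767894, s=0.640577. N=√(1·120·120·1)=120.000000
k∈{4,5} keeps every argument non-negative
  k=4: (−1)^0·120.0000/(24)·0.7679^2·0.6406^4 = +0.496431
  k=5: (−1)^1·120.0000/(120)·0.7679^0·0.6406^6 = -0.069092
d^3_{-2,2}(1.3905) = +0.496431 -0.069092 = +0.427338

d=0.4273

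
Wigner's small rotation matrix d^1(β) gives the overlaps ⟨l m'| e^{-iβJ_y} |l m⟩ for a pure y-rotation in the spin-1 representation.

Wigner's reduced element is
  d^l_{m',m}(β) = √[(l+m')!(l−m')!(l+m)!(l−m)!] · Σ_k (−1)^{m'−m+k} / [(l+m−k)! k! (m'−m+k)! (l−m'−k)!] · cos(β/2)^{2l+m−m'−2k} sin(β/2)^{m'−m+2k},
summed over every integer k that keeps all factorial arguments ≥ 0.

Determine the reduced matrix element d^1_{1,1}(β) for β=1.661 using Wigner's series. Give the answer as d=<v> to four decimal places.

d^1_{1,1}(β=1.661) via Wigner's sum:
With c≡cos(β/2)=0.674507 and s≡sin(β/2)=0.738269, N=[2·1·2·1]^{1/2}=2.000000
The bounds max(0,m−m')=0 and min(l+m,l−m')=0 give 1 term
  k=0: (−1)^0·2.0000/(2)·0.6745^2·0.7383^0 = +0.454959
d^1_{1,1}(1.661) = +0.454959

d=0.4550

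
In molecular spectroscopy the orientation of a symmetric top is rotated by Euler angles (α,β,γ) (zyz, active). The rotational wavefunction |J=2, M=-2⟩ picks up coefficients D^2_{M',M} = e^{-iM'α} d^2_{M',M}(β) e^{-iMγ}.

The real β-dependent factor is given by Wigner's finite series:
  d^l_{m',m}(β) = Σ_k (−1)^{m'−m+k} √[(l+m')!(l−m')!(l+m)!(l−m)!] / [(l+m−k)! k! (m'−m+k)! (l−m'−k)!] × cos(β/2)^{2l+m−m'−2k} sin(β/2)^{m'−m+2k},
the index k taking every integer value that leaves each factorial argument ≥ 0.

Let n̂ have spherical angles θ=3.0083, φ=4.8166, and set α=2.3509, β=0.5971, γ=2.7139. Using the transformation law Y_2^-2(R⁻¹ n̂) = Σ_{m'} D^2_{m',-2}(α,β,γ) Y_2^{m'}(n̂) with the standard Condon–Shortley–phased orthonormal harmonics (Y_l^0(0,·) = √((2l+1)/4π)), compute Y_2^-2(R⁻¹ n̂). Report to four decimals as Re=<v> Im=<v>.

Need the full column D^2_{m',-2} for m'=−2..2 at α=2.3509, β=0.5971, γ=2.7139.
cos(β/2)=0.955764, sin(β/2)=0.294135
d^2_{-2,-2}: single k=0 term ⇒ +0.834454;  D = -0.635626-0.540642i
d^2_{-1,-2}: single k=0 term ⇒ -0.513604;  D = -0.038628-0.512149i
d^2_{0,-2}: single k=0 term ⇒ +0.193584;  D = +0.126977-0.146122i
d^2_{1,-2}: single k=0 term ⇒ -0.048643;  D = +0.048541-0.003145i
d^2_{2,-2}: single k=0 term ⇒ +0.007485;  D = +0.005597+0.004969i
Y_2^{m'}(θ=3.0083,φ=4.8166) and Σ D·Y over m':
  (-0.6356-0.5406i)·(-0.0067+0.0014i)  (-0.0386-0.5121i)·(-0.0106-0.1012i)  (+0.1270-0.1461i)·(+0.6141+0.0000i)  (+0.0485-0.0031i)·(+0.0106-0.1012i)  (+0.0056+0.0050i)·(-0.0067-0.0014i)
Y_2^-2(R⁻¹ n̂) = +0.031720-0.082674i

Re=0.0317 Im=-0.0827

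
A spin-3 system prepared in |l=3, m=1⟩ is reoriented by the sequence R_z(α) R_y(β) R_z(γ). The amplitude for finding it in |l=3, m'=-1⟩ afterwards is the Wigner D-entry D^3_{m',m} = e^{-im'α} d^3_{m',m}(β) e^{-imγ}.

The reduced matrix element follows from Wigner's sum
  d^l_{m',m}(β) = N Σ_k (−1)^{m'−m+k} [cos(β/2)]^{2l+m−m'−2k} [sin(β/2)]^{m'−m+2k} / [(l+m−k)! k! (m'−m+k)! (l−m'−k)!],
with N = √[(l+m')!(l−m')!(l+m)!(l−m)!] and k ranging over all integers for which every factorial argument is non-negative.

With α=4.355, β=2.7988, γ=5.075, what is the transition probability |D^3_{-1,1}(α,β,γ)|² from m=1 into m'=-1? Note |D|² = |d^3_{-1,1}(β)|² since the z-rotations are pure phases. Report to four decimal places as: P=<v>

Split into d^3_{-1,1}(β=2.7988) × two z-phases.
Half-angle: c=0.170558, s=0.985348. N=√(2·24·24·2)=48.000000
The bounds max(0,m−m')=2 and min(l+m,l−m')=4 give 3 terms
  k=2: (−1)^0·48.0000/(8)·0.1706^4·0.9853^2 = +0.004930
  k=3: (−1)^1·48.0000/(6)·0.1706^2·0.9853^4 = -0.219378
  k=4: (−1)^2·48.0000/(48)·0.1706^0·0.9853^6 = +0.915244
d^3_{-1,1}(2.7988) = +0.004930 -0.219378 +0.915244 = +0.700795
|D^3_{-1,1}|² = |d^3_{-1,1}(β)|² = (+0.700795)² = 0.491113 (the z-rotation phases have unit modulus)

P=0.4911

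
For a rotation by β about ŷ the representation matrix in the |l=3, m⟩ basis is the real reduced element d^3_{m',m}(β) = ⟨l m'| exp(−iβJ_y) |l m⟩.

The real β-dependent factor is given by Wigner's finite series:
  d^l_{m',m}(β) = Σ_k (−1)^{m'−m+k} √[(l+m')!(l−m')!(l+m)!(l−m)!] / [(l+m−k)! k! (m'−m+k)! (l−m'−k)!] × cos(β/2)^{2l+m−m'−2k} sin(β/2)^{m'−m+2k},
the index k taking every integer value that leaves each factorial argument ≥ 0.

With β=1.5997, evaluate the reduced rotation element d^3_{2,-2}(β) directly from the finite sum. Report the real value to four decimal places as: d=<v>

d=0.5064

d^3_{2,-2}(β=1.5997) via Wigner's sum:
c=cos(1.5997/2)=0.696814, s=sin(1.5997/2)=0.717252; N=√[120·1·1·120]=120.000000
k∈{0,1} keeps every argument non-negative
  k=0: (−1)^4·120.0000/(24)·0.6968^2·0.7173^4 = +0.642525
  k=1: (−1)^5·120.0000/(120)·0.6968^0·0.7173^6 = -0.136154
d^3_{2,-2}(1.5997) = +0.642525 -0.136154 = +0.506372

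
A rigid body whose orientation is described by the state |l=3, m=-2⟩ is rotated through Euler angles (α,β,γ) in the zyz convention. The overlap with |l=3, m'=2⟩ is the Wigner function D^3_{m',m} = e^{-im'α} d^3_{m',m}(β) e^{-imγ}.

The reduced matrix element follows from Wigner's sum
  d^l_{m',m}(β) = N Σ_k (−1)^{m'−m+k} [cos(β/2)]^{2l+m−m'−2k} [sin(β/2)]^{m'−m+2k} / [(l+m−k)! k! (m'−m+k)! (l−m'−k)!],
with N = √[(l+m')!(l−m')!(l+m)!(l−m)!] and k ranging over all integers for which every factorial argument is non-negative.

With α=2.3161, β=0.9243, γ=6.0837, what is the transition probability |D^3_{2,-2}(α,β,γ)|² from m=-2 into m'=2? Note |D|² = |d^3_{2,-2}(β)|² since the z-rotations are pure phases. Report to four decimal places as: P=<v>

P=0.0226

First d^3_{2,-2}(β=0.9243), then the phase factors e^{-i(2)α} and e^{-i(-2)γ}:
With c≡cos(β/2)=0.895096 and s≡sin(β/2)=0.445874, N=[120·1·1·120]^{1/2}=120.000000
Admissible k: 0..1 (factorial args all ≥0)
  k=0: (−1)^4·120.0000/(24)·0.8951^2·0.4459^4 = +0.158327
  k=1: (−1)^5·120.0000/(120)·0.8951^0·0.4459^6 = -0.007857
d^3_{2,-2}(0.9243) = +0.158327 -0.007857 = +0.150470
|D^3_{2,-2}|² = |d^3_{2,-2}(β)|² = (+0.150470)² = 0.022641 (the z-rotation phases have unit modulus)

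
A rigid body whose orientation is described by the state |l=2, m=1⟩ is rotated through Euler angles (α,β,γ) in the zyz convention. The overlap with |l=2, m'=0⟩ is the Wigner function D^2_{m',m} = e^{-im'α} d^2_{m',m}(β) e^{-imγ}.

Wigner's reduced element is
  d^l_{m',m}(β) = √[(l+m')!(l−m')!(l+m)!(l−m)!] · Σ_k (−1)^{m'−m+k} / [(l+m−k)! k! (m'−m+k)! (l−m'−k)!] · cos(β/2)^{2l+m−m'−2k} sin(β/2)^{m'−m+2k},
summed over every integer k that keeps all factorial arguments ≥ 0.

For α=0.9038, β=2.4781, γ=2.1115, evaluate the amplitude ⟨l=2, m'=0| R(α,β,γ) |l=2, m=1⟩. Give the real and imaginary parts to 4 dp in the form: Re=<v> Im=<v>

First d^2_{0,1}(β=2.4781), then the phase factors e^{-i(0)α} and e^{-i(1)γ}:
With c≡cos(β/2)=0.325695 and s≡sin(β/2)=0.945475, N=[2·2·6·1]^{1/2}=4.898979
The bounds max(0,m−m')=1 and min(l+m,l−m')=2 give 2 terms
  k=1: (−1)^0·4.8990/(2)·0.3257^3·0.9455^1 = +0.080012
  k=2: (−1)^1·4.8990/(2)·0.3257^1·0.9455^3 = -0.674274
d^2_{0,1}(2.4781) = +0.080012 -0.674274 = -0.594262
Phases: e^{-i·(0)·0.9038}=+1.000000+0.000000i, e^{-i·(1)·2.1115}=-0.514739-0.857347i ⇒ D=+0.305890+0.509488i

Re=0.3059 Im=0.5095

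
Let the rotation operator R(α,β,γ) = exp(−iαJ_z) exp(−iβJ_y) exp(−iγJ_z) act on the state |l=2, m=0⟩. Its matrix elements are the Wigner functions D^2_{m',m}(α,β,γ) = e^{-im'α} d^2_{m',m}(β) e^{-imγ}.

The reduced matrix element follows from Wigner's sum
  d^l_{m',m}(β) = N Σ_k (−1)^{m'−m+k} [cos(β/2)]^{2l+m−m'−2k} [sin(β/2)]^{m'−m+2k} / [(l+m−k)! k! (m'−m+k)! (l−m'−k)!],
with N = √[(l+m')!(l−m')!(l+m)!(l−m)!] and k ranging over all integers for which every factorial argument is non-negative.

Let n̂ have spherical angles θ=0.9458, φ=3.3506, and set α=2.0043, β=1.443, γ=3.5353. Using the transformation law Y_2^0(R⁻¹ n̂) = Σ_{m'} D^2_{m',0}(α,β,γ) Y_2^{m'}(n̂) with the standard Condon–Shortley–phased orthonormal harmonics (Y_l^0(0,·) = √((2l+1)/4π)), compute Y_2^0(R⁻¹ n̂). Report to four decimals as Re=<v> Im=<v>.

Re=-0.2545 Im=0.0000

Need the full column D^2_{m',0} for m'=−2..2 at α=2.0043, β=1.443, γ=3.5353.
cos(β/2)=0.750816, sin(β/2)=0.660512
d^2_{-2,0}: single k=2 term ⇒ +0.602426;  D = -0.389836-0.459287i
d^2_{-1,0}: k∈[1..2] ⇒ +0.684788 -0.529969 = +0.154819;  D = -0.065032+0.140498i
d^2_{0,0}: k∈[0..2] ⇒ +0.317785 -0.983757 +0.190336 = -0.475635;  D = -0.475635+0.000000i
d^2_{1,0}: k∈[0..1] ⇒ -0.684788 +0.529969 = -0.154819;  D = +0.065032+0.140498i
d^2_{2,0}: single k=0 term ⇒ +0.602426;  D = -0.389836+0.459287i
Y_2^{m'}(θ=0.9458,φ=3.3506) and Σ D·Y over m':
  (-0.3898-0.4593i)·(+0.2322-0.1031i)  (-0.0650+0.1405i)·(-0.3586+0.0761i)  (-0.4756+0.0000i)·(+0.0085+0.0000i)  (+0.0650+0.1405i)·(+0.3586+0.0761i)  (-0.3898+0.4593i)·(+0.2322+0.1031i)
Y_2^0(R⁻¹ n̂) = -0.254526+0.000000i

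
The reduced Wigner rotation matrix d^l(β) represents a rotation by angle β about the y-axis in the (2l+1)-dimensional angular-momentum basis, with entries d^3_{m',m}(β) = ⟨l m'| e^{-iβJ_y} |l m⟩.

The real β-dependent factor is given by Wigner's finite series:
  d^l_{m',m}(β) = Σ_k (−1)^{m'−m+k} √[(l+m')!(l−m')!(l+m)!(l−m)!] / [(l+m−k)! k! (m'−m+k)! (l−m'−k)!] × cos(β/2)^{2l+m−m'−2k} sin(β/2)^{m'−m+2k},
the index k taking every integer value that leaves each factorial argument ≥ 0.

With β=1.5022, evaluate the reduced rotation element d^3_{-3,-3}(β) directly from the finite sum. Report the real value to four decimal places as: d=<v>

d=0.1525

d^3_{-3,-3}(β=1.5022) via Wigner's sum:
c=cos(1.5022/2)=0.730939, s=sin(1.5022/2)=0.682443; N=√[1·720·1·720]=720.000000
k∈{0} keeps every argument non-negative
  k=0: (−1)^0·720.0000/(720)·0.7309^6·0.6824^0 = +0.152505
d^3_{-3,-3}(1.5022) = +0.152505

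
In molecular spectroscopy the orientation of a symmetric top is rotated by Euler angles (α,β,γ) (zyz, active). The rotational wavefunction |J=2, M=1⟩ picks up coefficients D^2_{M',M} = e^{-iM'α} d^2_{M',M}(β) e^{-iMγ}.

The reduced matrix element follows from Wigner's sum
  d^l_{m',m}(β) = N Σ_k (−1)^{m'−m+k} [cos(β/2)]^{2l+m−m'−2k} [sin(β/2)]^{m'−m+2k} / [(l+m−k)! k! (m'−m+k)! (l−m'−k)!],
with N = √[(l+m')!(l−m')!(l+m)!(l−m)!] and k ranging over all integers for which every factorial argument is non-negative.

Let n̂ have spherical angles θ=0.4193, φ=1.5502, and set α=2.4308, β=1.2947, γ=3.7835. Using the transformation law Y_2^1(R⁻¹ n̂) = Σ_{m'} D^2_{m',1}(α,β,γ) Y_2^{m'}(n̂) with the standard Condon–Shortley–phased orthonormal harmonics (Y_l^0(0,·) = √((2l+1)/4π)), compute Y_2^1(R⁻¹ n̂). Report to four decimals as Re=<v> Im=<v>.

Need the full column D^2_{m',1} for m'=−2..2 at α=2.4308, β=1.2947, γ=3.7835.
cos(β/2)=0.797685, sin(β/2)=0.603075
d^2_{-2,1}: single k=3 term ⇒ +0.349925;  D = +0.165515+0.308305i
d^2_{-1,1}: k∈[2..3] ⇒ +0.694266 -0.132277 = +0.561989;  D = +0.121598-0.548676i
d^2_{0,1}: k∈[1..2] ⇒ +0.749792 -0.428568 = +0.321223;  D = -0.257285+0.192324i
d^2_{1,1}: k∈[0..1] ⇒ +0.404879 -0.694266 = -0.289387;  D = -0.288701-0.019919i
d^2_{2,1}: single k=0 term ⇒ -0.612202;  D = +0.435362+0.430409i
Y_2^{m'}(θ=0.4193,φ=1.5502) and Σ D·Y over m':
  (+0.1655+0.3083i)·(-0.0640-0.0026i)  (+0.1216-0.5487i)·(+0.0059-0.2872i)  (-0.2573+0.1923i)·(+0.4740+0.0000i)  (-0.2887-0.0199i)·(-0.0059-0.2872i)  (+0.4354+0.4304i)·(-0.0640+0.0026i)
Y_2^1(R⁻¹ n̂) = -0.321583+0.089475i

Re=-0.3216 Im=0.0895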